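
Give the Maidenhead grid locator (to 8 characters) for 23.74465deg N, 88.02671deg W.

EL53xr68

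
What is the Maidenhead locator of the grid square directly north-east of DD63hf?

DD63ig

Longitude subsquare h = 7; +1 → 8 = i.
Latitude subsquare f = 5; +1 → 6 = g.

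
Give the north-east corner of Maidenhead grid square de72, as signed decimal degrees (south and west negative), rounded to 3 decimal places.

-47.000, -104.000

Field D=3, E=4: +3·20° lon, +4·10° lat → SW at lon -120°, lat -50°.
Square 7, 2: +7·2° lon, +2·1° lat → SW at lon -106°, lat -48°.
Cell spans 2° lon × 1° lat. NE corner is SW corner plus one full cell.
latitude -47.000, longitude -104.000.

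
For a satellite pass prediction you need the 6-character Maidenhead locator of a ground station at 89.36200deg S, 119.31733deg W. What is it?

DA00ip

Shift to the Maidenhead origin (180°W, 90°S): lon 60.6827, lat 0.6380.
Field: 60.6827/20 → 3 → D, 0.6380/10 → 0 → A; chars DA.
Square: 0.6827/2 → 0, 0.6380/1 → 0; chars 00.
Subsquare: 0.6827/0.0833333 → 8 → i, 0.6380/0.0416667 → 15 → p; chars ip.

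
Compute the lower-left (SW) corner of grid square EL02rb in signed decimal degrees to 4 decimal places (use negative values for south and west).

22.0417, -98.5833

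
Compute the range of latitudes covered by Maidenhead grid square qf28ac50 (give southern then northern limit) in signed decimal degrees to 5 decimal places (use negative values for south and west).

-31.91667, -31.91250

Field Q=16, F=5: +16·20° lon, +5·10° lat → SW at lon 140°, lat -40°.
Square 2, 8: +2·2° lon, +8·1° lat → SW at lon 144°, lat -32°.
Subsquare a=0, c=2: +0·0.0833333° lon, +2·0.0416667° lat → SW at lon 144°, lat -31.9167°.
Extended square 5, 0: +5·0.00833333° lon, +0·0.00416667° lat → SW at lon 144.042°, lat -31.9167°.
Cell spans 0.00833333° lon × 0.00416667° lat.
south -31.91667, north -31.91250.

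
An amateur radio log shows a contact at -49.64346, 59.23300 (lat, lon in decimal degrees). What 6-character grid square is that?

LE90oi

Offset from 180°W / 90°S: lon 239.2330°, lat 40.3565°.
Field: 239.2330/20 → 11 → L, 40.3565/10 → 4 → E; chars LE.
Square: 19.2330/2 → 9, 0.3565/1 → 0; chars 90.
Subsquare: 1.2330/0.0833333 → 14 → o, 0.3565/0.0416667 → 8 → i; chars oi.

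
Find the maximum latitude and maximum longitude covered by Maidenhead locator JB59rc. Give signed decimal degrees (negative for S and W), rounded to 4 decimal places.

-70.8750, 11.5000

Field J=9, B=1: +9·20° lon, +1·10° lat → SW at lon 0°, lat -80°.
Square 5, 9: +5·2° lon, +9·1° lat → SW at lon 10°, lat -71°.
Subsquare r=17, c=2: +17·0.0833333° lon, +2·0.0416667° lat → SW at lon 11.4167°, lat -70.9167°.
Cell spans 0.0833333° lon × 0.0416667° lat. NE corner is SW corner plus one full cell.
latitude -70.8750, longitude 11.5000.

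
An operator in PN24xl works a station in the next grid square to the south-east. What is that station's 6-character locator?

Longitude subsquare x = 23; +1 → 24, wraps to 0 = a, carry into square.
Longitude square 2; +1 → 3.
Latitude subsquare l = 11; −1 → 10 = k.

PN34ak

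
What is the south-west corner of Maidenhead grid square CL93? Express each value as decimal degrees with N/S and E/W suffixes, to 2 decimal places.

23.00° N, 122.00° W

Field C=2, L=11: +2·20° lon, +11·10° lat → SW at lon -140°, lat 20°.
Square 9, 3: +9·2° lon, +3·1° lat → SW at lon -122°, lat 23°.
latitude 23.00° N, longitude 122.00° W.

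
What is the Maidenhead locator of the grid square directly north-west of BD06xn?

BD06wo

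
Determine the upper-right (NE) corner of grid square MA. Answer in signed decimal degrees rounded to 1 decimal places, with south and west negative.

-80.0, 80.0

Field M=12, A=0: +12·20° lon, +0·10° lat → SW at lon 60°, lat -90°.
Cell spans 20° lon × 10° lat. NE corner is SW corner plus one full cell.
latitude -80.0, longitude 80.0.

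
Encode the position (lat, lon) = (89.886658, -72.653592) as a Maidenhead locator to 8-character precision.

Shift to the Maidenhead origin (180°W, 90°S): lon 107.34641, lat 179.88666.
Field: 107.34641/20 → 5 → F, 179.88666/10 → 17 → R; chars FR.
Square: 7.34641/2 → 3, 9.88666/1 → 9; chars 39.
Subsquare: 1.34641/0.0833333 → 16 → q, 0.88666/0.0416667 → 21 → v; chars qv.
Extended square: 0.01307/0.00833333 → 1, 0.01166/0.00416667 → 2; chars 12.

FR39qv12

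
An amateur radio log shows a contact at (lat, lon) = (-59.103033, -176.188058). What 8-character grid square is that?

AD10vv75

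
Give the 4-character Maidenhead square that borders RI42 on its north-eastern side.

RI53

Longitude square 4; +1 → 5.
Latitude square 2; +1 → 3.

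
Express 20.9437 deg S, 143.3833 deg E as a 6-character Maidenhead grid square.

QG19qb

Shift to the Maidenhead origin (180°W, 90°S): lon 323.3833, lat 69.0563.
Field: 323.3833/20 → 16 → Q, 69.0563/10 → 6 → G; chars QG.
Square: 3.3833/2 → 1, 9.0563/1 → 9; chars 19.
Subsquare: 1.3833/0.0833333 → 16 → q, 0.0563/0.0416667 → 1 → b; chars qb.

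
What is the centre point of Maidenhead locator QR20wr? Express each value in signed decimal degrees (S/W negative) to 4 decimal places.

Field Q=16, R=17: +16·20° lon, +17·10° lat → SW at lon 140°, lat 80°.
Square 2, 0: +2·2° lon, +0·1° lat → SW at lon 144°, lat 80°.
Subsquare w=22, r=17: +22·0.0833333° lon, +17·0.0416667° lat → SW at lon 145.833°, lat 80.7083°.
Cell spans 0.0833333° lon × 0.0416667° lat. Centre is SW corner plus half of each.
latitude 80.7292, longitude 145.8750.

80.7292, 145.8750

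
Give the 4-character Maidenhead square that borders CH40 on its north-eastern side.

CH51

Longitude square 4; +1 → 5.
Latitude square 0; +1 → 1.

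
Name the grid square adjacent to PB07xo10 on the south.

PB07xn19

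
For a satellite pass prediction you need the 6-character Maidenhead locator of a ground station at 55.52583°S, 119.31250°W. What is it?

DD04il

Shift to the Maidenhead origin (180°W, 90°S): lon 60.6875, lat 34.4742.
Field (20°×10°, letters A–R): 60.6875/20 → 3 → D, 34.4742/10 → 3 → D; chars DD.
Square (2°×1°, digits 0–9): 0.6875/2 → 0, 4.4742/1 → 4; chars 04.
Subsquare (5′×2.5′, letters a–x): 0.6875/0.0833333 → 8 → i, 0.4742/0.0416667 → 11 → l; chars il.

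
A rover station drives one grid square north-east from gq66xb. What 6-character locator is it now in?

GQ76ac

Longitude subsquare x = 23; +1 → 24, wraps to 0 = a, carry into square.
Longitude square 6; +1 → 7.
Latitude subsquare b = 1; +1 → 2 = c.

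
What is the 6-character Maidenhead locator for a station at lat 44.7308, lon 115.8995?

Offset from 180°W / 90°S: lon 295.8995°, lat 134.7308°.
Field: 295.8995/20 → 14 → O, 134.7308/10 → 13 → N; chars ON.
Square: 15.8995/2 → 7, 4.7308/1 → 4; chars 74.
Subsquare: 1.8995/0.0833333 → 22 → w, 0.7308/0.0416667 → 17 → r; chars wr.

ON74wr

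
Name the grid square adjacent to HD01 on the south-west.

Longitude square 0; −1 → -1, wraps to 9, carry into field.
Longitude field H = 7; −1 → 6 = G.
Latitude square 1; −1 → 0.

GD90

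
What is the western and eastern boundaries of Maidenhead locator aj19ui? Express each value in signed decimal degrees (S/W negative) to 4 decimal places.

-176.3333, -176.2500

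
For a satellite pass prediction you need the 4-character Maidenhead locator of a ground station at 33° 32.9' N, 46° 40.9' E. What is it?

LM33

Offset from 180°W / 90°S: lon 226.68°, lat 123.55°.
Field (20°×10°, letters A–R): 226.68/20 → 11 → L, 123.55/10 → 12 → M; chars LM.
Square (2°×1°, digits 0–9): 6.68/2 → 3, 3.55/1 → 3; chars 33.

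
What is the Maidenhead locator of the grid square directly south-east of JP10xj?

Longitude subsquare x = 23; +1 → 24, wraps to 0 = a, carry into square.
Longitude square 1; +1 → 2.
Latitude subsquare j = 9; −1 → 8 = i.

JP20ai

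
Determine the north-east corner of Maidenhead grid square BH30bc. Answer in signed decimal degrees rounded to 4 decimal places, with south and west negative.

-19.8750, -153.8333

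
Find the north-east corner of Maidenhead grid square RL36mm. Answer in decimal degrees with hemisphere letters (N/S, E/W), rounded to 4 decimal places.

Field R=17, L=11: +17·20° lon, +11·10° lat → SW at lon 160°, lat 20°.
Square 3, 6: +3·2° lon, +6·1° lat → SW at lon 166°, lat 26°.
Subsquare m=12, m=12: +12·0.0833333° lon, +12·0.0416667° lat → SW at lon 167°, lat 26.5°.
Cell spans 0.0833333° lon × 0.0416667° lat. NE corner is SW corner plus one full cell.
latitude 26.5417° N, longitude 167.0833° E.

26.5417° N, 167.0833° E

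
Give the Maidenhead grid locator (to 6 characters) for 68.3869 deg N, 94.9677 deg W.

EP28mj

Offset from 180°W / 90°S: lon 85.0323°, lat 158.3869°.
Field: 85.0323/20 → 4 → E, 158.3869/10 → 15 → P; chars EP.
Square: 5.0323/2 → 2, 8.3869/1 → 8; chars 28.
Subsquare: 1.0323/0.0833333 → 12 → m, 0.3869/0.0416667 → 9 → j; chars mj.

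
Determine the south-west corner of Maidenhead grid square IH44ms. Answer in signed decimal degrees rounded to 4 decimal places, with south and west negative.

Field I=8, H=7: +8·20° lon, +7·10° lat → SW at lon -20°, lat -20°.
Square 4, 4: +4·2° lon, +4·1° lat → SW at lon -12°, lat -16°.
Subsquare m=12, s=18: +12·0.0833333° lon, +18·0.0416667° lat → SW at lon -11°, lat -15.25°.
latitude -15.2500, longitude -11.0000.

-15.2500, -11.0000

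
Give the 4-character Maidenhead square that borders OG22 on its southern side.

OG21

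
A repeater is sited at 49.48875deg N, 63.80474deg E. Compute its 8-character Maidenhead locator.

MN19vl67

Shift to the Maidenhead origin (180°W, 90°S): lon 243.80474, lat 139.48875.
Field: 243.80474/20 → 12 → M, 139.48875/10 → 13 → N; chars MN.
Square: 3.80474/2 → 1, 9.48875/1 → 9; chars 19.
Subsquare: 1.80474/0.0833333 → 21 → v, 0.48875/0.0416667 → 11 → l; chars vl.
Extended square: 0.05474/0.00833333 → 6, 0.03042/0.00416667 → 7; chars 67.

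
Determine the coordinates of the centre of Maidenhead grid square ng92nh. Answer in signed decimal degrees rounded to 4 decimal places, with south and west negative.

-27.6875, 99.1250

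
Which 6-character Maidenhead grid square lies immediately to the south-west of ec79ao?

EC69xn

Longitude subsquare a = 0; −1 → -1, wraps to 23 = x, carry into square.
Longitude square 7; −1 → 6.
Latitude subsquare o = 14; −1 → 13 = n.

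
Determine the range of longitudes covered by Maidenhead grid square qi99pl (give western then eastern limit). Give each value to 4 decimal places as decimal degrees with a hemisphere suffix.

Field Q=16, I=8: +16·20° lon, +8·10° lat → SW at lon 140°, lat -10°.
Square 9, 9: +9·2° lon, +9·1° lat → SW at lon 158°, lat -1°.
Subsquare p=15, l=11: +15·0.0833333° lon, +11·0.0416667° lat → SW at lon 159.25°, lat -0.541667°.
Cell spans 0.0833333° lon × 0.0416667° lat.
west 159.2500° E, east 159.3333° E.

159.2500° E, 159.3333° E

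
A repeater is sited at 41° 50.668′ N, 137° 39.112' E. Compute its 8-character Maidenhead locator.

Add 180° to longitude and 90° to latitude: 317.65187, 131.84447.
Field (20°×10°, letters A–R): 317.65187/20 → 15 → P, 131.84447/10 → 13 → N; chars PN.
Square (2°×1°, digits 0–9): 17.65187/2 → 8, 1.84447/1 → 1; chars 81.
Subsquare (5′×2.5′, letters a–x): 1.65187/0.0833333 → 19 → t, 0.84447/0.0416667 → 20 → u; chars tu.
Extended square (30″×15″, digits 0–9): 0.06853/0.00833333 → 8, 0.01113/0.00416667 → 2; chars 82.

PN81tu82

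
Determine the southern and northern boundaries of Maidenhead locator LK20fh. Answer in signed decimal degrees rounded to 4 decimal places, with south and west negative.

10.2917, 10.3333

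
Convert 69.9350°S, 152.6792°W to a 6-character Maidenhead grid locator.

Add 180° to longitude and 90° to latitude: 27.3208, 20.0650.
Field: 27.3208/20 → 1 → B, 20.0650/10 → 2 → C; chars BC.
Square: 7.3208/2 → 3, 0.0650/1 → 0; chars 30.
Subsquare: 1.3208/0.0833333 → 15 → p, 0.0650/0.0416667 → 1 → b; chars pb.

BC30pb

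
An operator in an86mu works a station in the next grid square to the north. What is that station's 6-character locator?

Latitude subsquare u = 20; +1 → 21 = v.
The longitude characters are unchanged.

AN86mv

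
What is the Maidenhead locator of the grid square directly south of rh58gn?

RH58gm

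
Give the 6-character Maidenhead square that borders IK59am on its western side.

IK49xm

Longitude subsquare a = 0; −1 → -1, wraps to 23 = x, carry into square.
Longitude square 5; −1 → 4.
The latitude characters are unchanged.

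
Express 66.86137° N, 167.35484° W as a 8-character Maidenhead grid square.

Offset from 180°W / 90°S: lon 12.64516°, lat 156.86137°.
Field: lon ⌊12.64516/20⌋ = 0 → A; lat ⌊156.86137/10⌋ = 15 → P.
Square: lon ⌊12.64516/2⌋ = 6; lat ⌊6.86137/1⌋ = 6.
Subsquare: lon ⌊0.64516/0.0833333⌋ = 7 → h; lat ⌊0.86137/0.0416667⌋ = 20 → u.
Extended square: lon ⌊0.06183/0.00833333⌋ = 7; lat ⌊0.02804/0.00416667⌋ = 6.

AP66hu76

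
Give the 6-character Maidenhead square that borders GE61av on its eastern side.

Longitude subsquare a = 0; +1 → 1 = b.
The latitude characters are unchanged.

GE61bv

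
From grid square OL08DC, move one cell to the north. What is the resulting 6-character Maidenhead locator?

Latitude subsquare c = 2; +1 → 3 = d.
The longitude characters are unchanged.

OL08dd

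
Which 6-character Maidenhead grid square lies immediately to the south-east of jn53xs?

Longitude subsquare x = 23; +1 → 24, wraps to 0 = a, carry into square.
Longitude square 5; +1 → 6.
Latitude subsquare s = 18; −1 → 17 = r.

JN63ar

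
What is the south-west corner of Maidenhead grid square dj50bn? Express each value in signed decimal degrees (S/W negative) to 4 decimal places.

0.5417, -109.9167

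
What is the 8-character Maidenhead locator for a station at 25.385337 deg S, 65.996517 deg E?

Offset from 180°W / 90°S: lon 245.99652°, lat 64.61466°.
Field (20°×10°, letters A–R): 245.99652/20 → 12 → M, 64.61466/10 → 6 → G; chars MG.
Square (2°×1°, digits 0–9): 5.99652/2 → 2, 4.61466/1 → 4; chars 24.
Subsquare (5′×2.5′, letters a–x): 1.99652/0.0833333 → 23 → x, 0.61466/0.0416667 → 14 → o; chars xo.
Extended square (30″×15″, digits 0–9): 0.07985/0.00833333 → 9, 0.03133/0.00416667 → 7; chars 97.

MG24xo97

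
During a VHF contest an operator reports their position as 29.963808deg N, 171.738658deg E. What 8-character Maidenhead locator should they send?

Add 180° to longitude and 90° to latitude: 351.73866, 119.96381.
Field: lon ⌊351.73866/20⌋ = 17 → R; lat ⌊119.96381/10⌋ = 11 → L.
Square: lon ⌊11.73866/2⌋ = 5; lat ⌊9.96381/1⌋ = 9.
Subsquare: lon ⌊1.73866/0.0833333⌋ = 20 → u; lat ⌊0.96381/0.0416667⌋ = 23 → x.
Extended square: lon ⌊0.07199/0.00833333⌋ = 8; lat ⌊0.00547/0.00416667⌋ = 1.

RL59ux81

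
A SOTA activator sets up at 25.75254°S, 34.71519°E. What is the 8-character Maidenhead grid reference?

KG74if59

Offset from 180°W / 90°S: lon 214.71519°, lat 64.24746°.
Field (20°×10°, letters A–R): lon ⌊214.71519/20⌋ = 10 → K; lat ⌊64.24746/10⌋ = 6 → G.
Square (2°×1°, digits 0–9): lon ⌊14.71519/2⌋ = 7; lat ⌊4.24746/1⌋ = 4.
Subsquare (5′×2.5′, letters a–x): lon ⌊0.71519/0.0833333⌋ = 8 → i; lat ⌊0.24746/0.0416667⌋ = 5 → f.
Extended square (30″×15″, digits 0–9): lon ⌊0.04852/0.00833333⌋ = 5; lat ⌊0.03913/0.00416667⌋ = 9.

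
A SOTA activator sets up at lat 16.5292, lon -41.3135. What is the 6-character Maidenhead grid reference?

GK96im

Shift to the Maidenhead origin (180°W, 90°S): lon 138.6865, lat 106.5292.
Field (20°×10°, letters A–R): 138.6865/20 → 6 → G, 106.5292/10 → 10 → K; chars GK.
Square (2°×1°, digits 0–9): 18.6865/2 → 9, 6.5292/1 → 6; chars 96.
Subsquare (5′×2.5′, letters a–x): 0.6865/0.0833333 → 8 → i, 0.5292/0.0416667 → 12 → m; chars im.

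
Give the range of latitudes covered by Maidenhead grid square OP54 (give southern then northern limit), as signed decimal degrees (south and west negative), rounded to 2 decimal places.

64.00, 65.00

Field O=14, P=15: +14·20° lon, +15·10° lat → SW at lon 100°, lat 60°.
Square 5, 4: +5·2° lon, +4·1° lat → SW at lon 110°, lat 64°.
Cell spans 2° lon × 1° lat.
south 64.00, north 65.00.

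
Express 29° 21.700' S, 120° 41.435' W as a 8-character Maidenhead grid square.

CG90pp73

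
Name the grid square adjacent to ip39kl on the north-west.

Longitude subsquare k = 10; −1 → 9 = j.
Latitude subsquare l = 11; +1 → 12 = m.

IP39jm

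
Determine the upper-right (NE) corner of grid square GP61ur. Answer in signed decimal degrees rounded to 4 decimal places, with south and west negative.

Field G=6, P=15: +6·20° lon, +15·10° lat → SW at lon -60°, lat 60°.
Square 6, 1: +6·2° lon, +1·1° lat → SW at lon -48°, lat 61°.
Subsquare u=20, r=17: +20·0.0833333° lon, +17·0.0416667° lat → SW at lon -46.3333°, lat 61.7083°.
Cell spans 0.0833333° lon × 0.0416667° lat. NE corner is SW corner plus one full cell.
latitude 61.7500, longitude -46.2500.

61.7500, -46.2500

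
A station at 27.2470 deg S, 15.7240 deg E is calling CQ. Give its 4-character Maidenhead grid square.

Shift to the Maidenhead origin (180°W, 90°S): lon 195.72, lat 62.75.
Field: lon ⌊195.72/20⌋ = 9 → J; lat ⌊62.75/10⌋ = 6 → G.
Square: lon ⌊15.72/2⌋ = 7; lat ⌊2.75/1⌋ = 2.

JG72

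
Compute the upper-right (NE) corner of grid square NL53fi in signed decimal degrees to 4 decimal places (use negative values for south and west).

Field N=13, L=11: +13·20° lon, +11·10° lat → SW at lon 80°, lat 20°.
Square 5, 3: +5·2° lon, +3·1° lat → SW at lon 90°, lat 23°.
Subsquare f=5, i=8: +5·0.0833333° lon, +8·0.0416667° lat → SW at lon 90.4167°, lat 23.3333°.
Cell spans 0.0833333° lon × 0.0416667° lat. NE corner is SW corner plus one full cell.
latitude 23.3750, longitude 90.5000.

23.3750, 90.5000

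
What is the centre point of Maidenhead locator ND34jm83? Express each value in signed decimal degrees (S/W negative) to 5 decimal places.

Field N=13, D=3: +13·20° lon, +3·10° lat → SW at lon 80°, lat -60°.
Square 3, 4: +3·2° lon, +4·1° lat → SW at lon 86°, lat -56°.
Subsquare j=9, m=12: +9·0.0833333° lon, +12·0.0416667° lat → SW at lon 86.75°, lat -55.5°.
Extended square 8, 3: +8·0.00833333° lon, +3·0.00416667° lat → SW at lon 86.8167°, lat -55.4875°.
Cell spans 0.00833333° lon × 0.00416667° lat. Centre is SW corner plus half of each.
latitude -55.48542, longitude 86.82083.

-55.48542, 86.82083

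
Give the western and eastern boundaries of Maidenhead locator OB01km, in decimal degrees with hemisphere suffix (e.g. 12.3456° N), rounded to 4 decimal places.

100.8333° E, 100.9167° E

Field O=14, B=1: +14·20° lon, +1·10° lat → SW at lon 100°, lat -80°.
Square 0, 1: +0·2° lon, +1·1° lat → SW at lon 100°, lat -79°.
Subsquare k=10, m=12: +10·0.0833333° lon, +12·0.0416667° lat → SW at lon 100.833°, lat -78.5°.
Cell spans 0.0833333° lon × 0.0416667° lat.
west 100.8333° E, east 100.9167° E.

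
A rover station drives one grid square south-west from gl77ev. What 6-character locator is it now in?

Longitude subsquare e = 4; −1 → 3 = d.
Latitude subsquare v = 21; −1 → 20 = u.

GL77du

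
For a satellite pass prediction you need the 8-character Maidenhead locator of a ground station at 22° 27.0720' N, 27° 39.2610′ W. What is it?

Add 180° to longitude and 90° to latitude: 152.34565, 112.45120.
Field (20°×10°, letters A–R): lon ⌊152.34565/20⌋ = 7 → H; lat ⌊112.45120/10⌋ = 11 → L.
Square (2°×1°, digits 0–9): lon ⌊12.34565/2⌋ = 6; lat ⌊2.45120/1⌋ = 2.
Subsquare (5′×2.5′, letters a–x): lon ⌊0.34565/0.0833333⌋ = 4 → e; lat ⌊0.45120/0.0416667⌋ = 10 → k.
Extended square (30″×15″, digits 0–9): lon ⌊0.01232/0.00833333⌋ = 1; lat ⌊0.03453/0.00416667⌋ = 8.

HL62ek18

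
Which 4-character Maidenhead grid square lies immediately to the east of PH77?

Longitude square 7; +1 → 8.
The latitude characters are unchanged.

PH87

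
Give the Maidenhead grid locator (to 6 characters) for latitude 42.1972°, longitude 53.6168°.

LN62te

Add 180° to longitude and 90° to latitude: 233.6168, 132.1972.
Field: lon ⌊233.6168/20⌋ = 11 → L; lat ⌊132.1972/10⌋ = 13 → N.
Square: lon ⌊13.6168/2⌋ = 6; lat ⌊2.1972/1⌋ = 2.
Subsquare: lon ⌊1.6168/0.0833333⌋ = 19 → t; lat ⌊0.1972/0.0416667⌋ = 4 → e.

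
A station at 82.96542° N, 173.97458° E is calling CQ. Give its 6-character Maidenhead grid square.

RR62xx

Add 180° to longitude and 90° to latitude: 353.9746, 172.9654.
Field: 353.9746/20 → 17 → R, 172.9654/10 → 17 → R; chars RR.
Square: 13.9746/2 → 6, 2.9654/1 → 2; chars 62.
Subsquare: 1.9746/0.0833333 → 23 → x, 0.9654/0.0416667 → 23 → x; chars xx.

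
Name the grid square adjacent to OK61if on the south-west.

OK61he

Longitude subsquare i = 8; −1 → 7 = h.
Latitude subsquare f = 5; −1 → 4 = e.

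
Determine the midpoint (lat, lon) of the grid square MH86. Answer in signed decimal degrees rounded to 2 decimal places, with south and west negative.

-13.50, 77.00

Field M=12, H=7: +12·20° lon, +7·10° lat → SW at lon 60°, lat -20°.
Square 8, 6: +8·2° lon, +6·1° lat → SW at lon 76°, lat -14°.
Cell spans 2° lon × 1° lat. Centre is SW corner plus half of each.
latitude -13.50, longitude 77.00.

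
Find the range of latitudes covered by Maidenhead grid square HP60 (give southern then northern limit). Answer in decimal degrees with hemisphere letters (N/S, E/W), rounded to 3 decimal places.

Field H=7, P=15: +7·20° lon, +15·10° lat → SW at lon -40°, lat 60°.
Square 6, 0: +6·2° lon, +0·1° lat → SW at lon -28°, lat 60°.
Cell spans 2° lon × 1° lat.
south 60.000° N, north 61.000° N.

60.000° N, 61.000° N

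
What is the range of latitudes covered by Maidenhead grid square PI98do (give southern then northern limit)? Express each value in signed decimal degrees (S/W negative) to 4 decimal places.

-1.4167, -1.3750

Field P=15, I=8: +15·20° lon, +8·10° lat → SW at lon 120°, lat -10°.
Square 9, 8: +9·2° lon, +8·1° lat → SW at lon 138°, lat -2°.
Subsquare d=3, o=14: +3·0.0833333° lon, +14·0.0416667° lat → SW at lon 138.25°, lat -1.41667°.
Cell spans 0.0833333° lon × 0.0416667° lat.
south -1.4167, north -1.3750.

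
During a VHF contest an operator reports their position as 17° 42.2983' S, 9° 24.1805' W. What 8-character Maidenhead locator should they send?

IH52hh10

Shift to the Maidenhead origin (180°W, 90°S): lon 170.59699, lat 72.29503.
Field: lon ⌊170.59699/20⌋ = 8 → I; lat ⌊72.29503/10⌋ = 7 → H.
Square: lon ⌊10.59699/2⌋ = 5; lat ⌊2.29503/1⌋ = 2.
Subsquare: lon ⌊0.59699/0.0833333⌋ = 7 → h; lat ⌊0.29503/0.0416667⌋ = 7 → h.
Extended square: lon ⌊0.01366/0.00833333⌋ = 1; lat ⌊0.00336/0.00416667⌋ = 0.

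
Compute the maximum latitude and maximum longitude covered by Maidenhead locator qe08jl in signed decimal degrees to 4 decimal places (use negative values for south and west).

-41.5000, 140.8333

Field Q=16, E=4: +16·20° lon, +4·10° lat → SW at lon 140°, lat -50°.
Square 0, 8: +0·2° lon, +8·1° lat → SW at lon 140°, lat -42°.
Subsquare j=9, l=11: +9·0.0833333° lon, +11·0.0416667° lat → SW at lon 140.75°, lat -41.5417°.
Cell spans 0.0833333° lon × 0.0416667° lat. NE corner is SW corner plus one full cell.
latitude -41.5000, longitude 140.8333.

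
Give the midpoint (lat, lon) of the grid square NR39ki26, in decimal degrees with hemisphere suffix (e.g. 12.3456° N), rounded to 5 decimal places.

89.36042° N, 86.85417° E

Field N=13, R=17: +13·20° lon, +17·10° lat → SW at lon 80°, lat 80°.
Square 3, 9: +3·2° lon, +9·1° lat → SW at lon 86°, lat 89°.
Subsquare k=10, i=8: +10·0.0833333° lon, +8·0.0416667° lat → SW at lon 86.8333°, lat 89.3333°.
Extended square 2, 6: +2·0.00833333° lon, +6·0.00416667° lat → SW at lon 86.85°, lat 89.3583°.
Cell spans 0.00833333° lon × 0.00416667° lat. Centre is SW corner plus half of each.
latitude 89.36042° N, longitude 86.85417° E.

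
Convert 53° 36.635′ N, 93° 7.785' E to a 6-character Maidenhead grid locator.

NO63no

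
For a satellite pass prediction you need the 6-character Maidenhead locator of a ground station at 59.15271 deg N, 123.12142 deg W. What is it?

CO89kd

Offset from 180°W / 90°S: lon 56.8786°, lat 149.1527°.
Field (20°×10°, letters A–R): 56.8786/20 → 2 → C, 149.1527/10 → 14 → O; chars CO.
Square (2°×1°, digits 0–9): 16.8786/2 → 8, 9.1527/1 → 9; chars 89.
Subsquare (5′×2.5′, letters a–x): 0.8786/0.0833333 → 10 → k, 0.1527/0.0416667 → 3 → d; chars kd.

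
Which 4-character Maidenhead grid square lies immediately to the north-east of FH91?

GH02

Longitude square 9; +1 → 10, wraps to 0, carry into field.
Longitude field F = 5; +1 → 6 = G.
Latitude square 1; +1 → 2.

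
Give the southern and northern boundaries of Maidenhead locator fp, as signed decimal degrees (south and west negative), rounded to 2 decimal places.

Field F=5, P=15: +5·20° lon, +15·10° lat → SW at lon -80°, lat 60°.
Cell spans 20° lon × 10° lat.
south 60.00, north 70.00.

60.00, 70.00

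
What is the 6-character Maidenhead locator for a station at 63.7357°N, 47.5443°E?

Add 180° to longitude and 90° to latitude: 227.5443, 153.7357.
Field (20°×10°, letters A–R): 227.5443/20 → 11 → L, 153.7357/10 → 15 → P; chars LP.
Square (2°×1°, digits 0–9): 7.5443/2 → 3, 3.7357/1 → 3; chars 33.
Subsquare (5′×2.5′, letters a–x): 1.5443/0.0833333 → 18 → s, 0.7357/0.0416667 → 17 → r; chars sr.

LP33sr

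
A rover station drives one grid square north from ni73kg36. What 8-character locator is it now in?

Latitude extended square 6; +1 → 7.
The longitude characters are unchanged.

NI73kg37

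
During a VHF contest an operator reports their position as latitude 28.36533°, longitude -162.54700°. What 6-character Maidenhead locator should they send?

Shift to the Maidenhead origin (180°W, 90°S): lon 17.4530, lat 118.3653.
Field: lon ⌊17.4530/20⌋ = 0 → A; lat ⌊118.3653/10⌋ = 11 → L.
Square: lon ⌊17.4530/2⌋ = 8; lat ⌊8.3653/1⌋ = 8.
Subsquare: lon ⌊1.4530/0.0833333⌋ = 17 → r; lat ⌊0.3653/0.0416667⌋ = 8 → i.

AL88ri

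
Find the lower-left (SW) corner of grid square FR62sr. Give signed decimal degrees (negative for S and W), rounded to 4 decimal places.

82.7083, -66.5000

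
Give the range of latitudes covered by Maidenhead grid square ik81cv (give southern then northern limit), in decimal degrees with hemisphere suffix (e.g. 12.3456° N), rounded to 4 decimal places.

11.8750° N, 11.9167° N

Field I=8, K=10: +8·20° lon, +10·10° lat → SW at lon -20°, lat 10°.
Square 8, 1: +8·2° lon, +1·1° lat → SW at lon -4°, lat 11°.
Subsquare c=2, v=21: +2·0.0833333° lon, +21·0.0416667° lat → SW at lon -3.83333°, lat 11.875°.
Cell spans 0.0833333° lon × 0.0416667° lat.
south 11.8750° N, north 11.9167° N.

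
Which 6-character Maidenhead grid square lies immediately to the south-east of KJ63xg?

KJ73af

Longitude subsquare x = 23; +1 → 24, wraps to 0 = a, carry into square.
Longitude square 6; +1 → 7.
Latitude subsquare g = 6; −1 → 5 = f.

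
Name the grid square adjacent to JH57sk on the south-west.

JH57rj

Longitude subsquare s = 18; −1 → 17 = r.
Latitude subsquare k = 10; −1 → 9 = j.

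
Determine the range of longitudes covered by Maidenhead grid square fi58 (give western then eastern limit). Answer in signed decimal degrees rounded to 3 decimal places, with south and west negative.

-70.000, -68.000

Field F=5, I=8: +5·20° lon, +8·10° lat → SW at lon -80°, lat -10°.
Square 5, 8: +5·2° lon, +8·1° lat → SW at lon -70°, lat -2°.
Cell spans 2° lon × 1° lat.
west -70.000, east -68.000.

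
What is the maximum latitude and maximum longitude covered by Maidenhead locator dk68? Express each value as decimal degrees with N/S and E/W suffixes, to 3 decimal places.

Field D=3, K=10: +3·20° lon, +10·10° lat → SW at lon -120°, lat 10°.
Square 6, 8: +6·2° lon, +8·1° lat → SW at lon -108°, lat 18°.
Cell spans 2° lon × 1° lat. NE corner is SW corner plus one full cell.
latitude 19.000° N, longitude 106.000° W.

19.000° N, 106.000° W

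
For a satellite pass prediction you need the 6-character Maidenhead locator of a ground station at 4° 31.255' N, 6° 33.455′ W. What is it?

IJ64rm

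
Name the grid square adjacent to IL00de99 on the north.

IL00df90

Latitude extended square 9; +1 → 10, wraps to 0, carry into subsquare.
Latitude subsquare e = 4; +1 → 5 = f.
The longitude characters are unchanged.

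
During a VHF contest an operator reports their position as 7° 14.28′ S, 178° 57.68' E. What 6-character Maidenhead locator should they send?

RI92ls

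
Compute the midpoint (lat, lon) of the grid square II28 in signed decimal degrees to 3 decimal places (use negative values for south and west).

Field I=8, I=8: +8·20° lon, +8·10° lat → SW at lon -20°, lat -10°.
Square 2, 8: +2·2° lon, +8·1° lat → SW at lon -16°, lat -2°.
Cell spans 2° lon × 1° lat. Centre is SW corner plus half of each.
latitude -1.500, longitude -15.000.

-1.500, -15.000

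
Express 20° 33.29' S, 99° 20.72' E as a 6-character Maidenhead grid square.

Offset from 180°W / 90°S: lon 279.3453°, lat 69.4452°.
Field: lon ⌊279.3453/20⌋ = 13 → N; lat ⌊69.4452/10⌋ = 6 → G.
Square: lon ⌊19.3453/2⌋ = 9; lat ⌊9.4452/1⌋ = 9.
Subsquare: lon ⌊1.3453/0.0833333⌋ = 16 → q; lat ⌊0.4452/0.0416667⌋ = 10 → k.

NG99qk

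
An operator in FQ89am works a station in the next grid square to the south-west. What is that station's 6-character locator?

FQ79xl

Longitude subsquare a = 0; −1 → -1, wraps to 23 = x, carry into square.
Longitude square 8; −1 → 7.
Latitude subsquare m = 12; −1 → 11 = l.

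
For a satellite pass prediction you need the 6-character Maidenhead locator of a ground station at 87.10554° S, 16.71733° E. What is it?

JA82iv

Shift to the Maidenhead origin (180°W, 90°S): lon 196.7173, lat 2.8945.
Field: 196.7173/20 → 9 → J, 2.8945/10 → 0 → A; chars JA.
Square: 16.7173/2 → 8, 2.8945/1 → 2; chars 82.
Subsquare: 0.7173/0.0833333 → 8 → i, 0.8945/0.0416667 → 21 → v; chars iv.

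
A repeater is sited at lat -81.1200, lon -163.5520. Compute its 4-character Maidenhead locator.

AA88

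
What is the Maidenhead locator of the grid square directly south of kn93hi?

Latitude subsquare i = 8; −1 → 7 = h.
The longitude characters are unchanged.

KN93hh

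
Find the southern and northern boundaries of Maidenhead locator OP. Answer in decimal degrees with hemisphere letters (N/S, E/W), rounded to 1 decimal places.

Field O=14, P=15: +14·20° lon, +15·10° lat → SW at lon 100°, lat 60°.
Cell spans 20° lon × 10° lat.
south 60.0° N, north 70.0° N.

60.0° N, 70.0° N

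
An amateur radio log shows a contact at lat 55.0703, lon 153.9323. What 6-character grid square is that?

Offset from 180°W / 90°S: lon 333.9323°, lat 145.0703°.
Field: 333.9323/20 → 16 → Q, 145.0703/10 → 14 → O; chars QO.
Square: 13.9323/2 → 6, 5.0703/1 → 5; chars 65.
Subsquare: 1.9323/0.0833333 → 23 → x, 0.0703/0.0416667 → 1 → b; chars xb.

QO65xb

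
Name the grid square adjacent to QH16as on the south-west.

Longitude subsquare a = 0; −1 → -1, wraps to 23 = x, carry into square.
Longitude square 1; −1 → 0.
Latitude subsquare s = 18; −1 → 17 = r.

QH06xr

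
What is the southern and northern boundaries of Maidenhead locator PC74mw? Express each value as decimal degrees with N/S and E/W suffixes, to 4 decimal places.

Field P=15, C=2: +15·20° lon, +2·10° lat → SW at lon 120°, lat -70°.
Square 7, 4: +7·2° lon, +4·1° lat → SW at lon 134°, lat -66°.
Subsquare m=12, w=22: +12·0.0833333° lon, +22·0.0416667° lat → SW at lon 135°, lat -65.0833°.
Cell spans 0.0833333° lon × 0.0416667° lat.
south 65.0833° S, north 65.0417° S.

65.0833° S, 65.0417° S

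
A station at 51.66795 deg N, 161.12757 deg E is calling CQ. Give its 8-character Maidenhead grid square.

RO01nq50

Shift to the Maidenhead origin (180°W, 90°S): lon 341.12757, lat 141.66795.
Field: 341.12757/20 → 17 → R, 141.66795/10 → 14 → O; chars RO.
Square: 1.12757/2 → 0, 1.66795/1 → 1; chars 01.
Subsquare: 1.12757/0.0833333 → 13 → n, 0.66795/0.0416667 → 16 → q; chars nq.
Extended square: 0.04424/0.00833333 → 5, 0.00128/0.00416667 → 0; chars 50.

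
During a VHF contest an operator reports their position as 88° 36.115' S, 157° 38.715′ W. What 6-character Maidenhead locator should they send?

BA11ej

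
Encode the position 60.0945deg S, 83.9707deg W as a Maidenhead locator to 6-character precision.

EC89av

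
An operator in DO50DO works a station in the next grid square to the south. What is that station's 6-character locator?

DO50dn

Latitude subsquare o = 14; −1 → 13 = n.
The longitude characters are unchanged.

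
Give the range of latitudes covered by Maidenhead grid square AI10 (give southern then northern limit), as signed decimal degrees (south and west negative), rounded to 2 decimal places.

Field A=0, I=8: +0·20° lon, +8·10° lat → SW at lon -180°, lat -10°.
Square 1, 0: +1·2° lon, +0·1° lat → SW at lon -178°, lat -10°.
Cell spans 2° lon × 1° lat.
south -10.00, north -9.00.

-10.00, -9.00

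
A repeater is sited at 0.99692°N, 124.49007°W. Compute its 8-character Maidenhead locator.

CJ70sx19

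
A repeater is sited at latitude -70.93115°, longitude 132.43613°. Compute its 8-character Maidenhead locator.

PB69fb26

Add 180° to longitude and 90° to latitude: 312.43613, 19.06885.
Field (20°×10°, letters A–R): 312.43613/20 → 15 → P, 19.06885/10 → 1 → B; chars PB.
Square (2°×1°, digits 0–9): 12.43613/2 → 6, 9.06885/1 → 9; chars 69.
Subsquare (5′×2.5′, letters a–x): 0.43613/0.0833333 → 5 → f, 0.06885/0.0416667 → 1 → b; chars fb.
Extended square (30″×15″, digits 0–9): 0.01946/0.00833333 → 2, 0.02718/0.00416667 → 6; chars 26.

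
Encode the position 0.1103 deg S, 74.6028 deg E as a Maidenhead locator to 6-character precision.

Shift to the Maidenhead origin (180°W, 90°S): lon 254.6028, lat 89.8897.
Field: lon ⌊254.6028/20⌋ = 12 → M; lat ⌊89.8897/10⌋ = 8 → I.
Square: lon ⌊14.6028/2⌋ = 7; lat ⌊9.8897/1⌋ = 9.
Subsquare: lon ⌊0.6028/0.0833333⌋ = 7 → h; lat ⌊0.8897/0.0416667⌋ = 21 → v.

MI79hv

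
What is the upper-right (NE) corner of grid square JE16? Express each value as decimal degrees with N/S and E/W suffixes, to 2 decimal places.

43.00° S, 4.00° E

Field J=9, E=4: +9·20° lon, +4·10° lat → SW at lon 0°, lat -50°.
Square 1, 6: +1·2° lon, +6·1° lat → SW at lon 2°, lat -44°.
Cell spans 2° lon × 1° lat. NE corner is SW corner plus one full cell.
latitude 43.00° S, longitude 4.00° E.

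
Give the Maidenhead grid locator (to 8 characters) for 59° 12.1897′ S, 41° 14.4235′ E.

LD00ot81

Offset from 180°W / 90°S: lon 221.24039°, lat 30.79684°.
Field: lon ⌊221.24039/20⌋ = 11 → L; lat ⌊30.79684/10⌋ = 3 → D.
Square: lon ⌊1.24039/2⌋ = 0; lat ⌊0.79684/1⌋ = 0.
Subsquare: lon ⌊1.24039/0.0833333⌋ = 14 → o; lat ⌊0.79684/0.0416667⌋ = 19 → t.
Extended square: lon ⌊0.07372/0.00833333⌋ = 8; lat ⌊0.00517/0.00416667⌋ = 1.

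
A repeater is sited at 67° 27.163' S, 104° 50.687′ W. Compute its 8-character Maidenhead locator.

DC72nn81

Offset from 180°W / 90°S: lon 75.15522°, lat 22.54728°.
Field: lon ⌊75.15522/20⌋ = 3 → D; lat ⌊22.54728/10⌋ = 2 → C.
Square: lon ⌊15.15522/2⌋ = 7; lat ⌊2.54728/1⌋ = 2.
Subsquare: lon ⌊1.15522/0.0833333⌋ = 13 → n; lat ⌊0.54728/0.0416667⌋ = 13 → n.
Extended square: lon ⌊0.07188/0.00833333⌋ = 8; lat ⌊0.00562/0.00416667⌋ = 1.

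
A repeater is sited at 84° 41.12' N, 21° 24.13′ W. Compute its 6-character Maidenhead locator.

Offset from 180°W / 90°S: lon 158.5978°, lat 174.6853°.
Field: 158.5978/20 → 7 → H, 174.6853/10 → 17 → R; chars HR.
Square: 18.5978/2 → 9, 4.6853/1 → 4; chars 94.
Subsquare: 0.5978/0.0833333 → 7 → h, 0.6853/0.0416667 → 16 → q; chars hq.

HR94hq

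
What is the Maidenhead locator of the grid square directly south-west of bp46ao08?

BP36xo97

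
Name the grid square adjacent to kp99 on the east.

Longitude square 9; +1 → 10, wraps to 0, carry into field.
Longitude field K = 10; +1 → 11 = L.
The latitude characters are unchanged.

LP09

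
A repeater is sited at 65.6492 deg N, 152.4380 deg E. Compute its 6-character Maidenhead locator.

QP65fp

Offset from 180°W / 90°S: lon 332.4380°, lat 155.6492°.
Field: lon ⌊332.4380/20⌋ = 16 → Q; lat ⌊155.6492/10⌋ = 15 → P.
Square: lon ⌊12.4380/2⌋ = 6; lat ⌊5.6492/1⌋ = 5.
Subsquare: lon ⌊0.4380/0.0833333⌋ = 5 → f; lat ⌊0.6492/0.0416667⌋ = 15 → p.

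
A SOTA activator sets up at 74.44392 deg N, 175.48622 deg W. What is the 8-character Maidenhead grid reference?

Offset from 180°W / 90°S: lon 4.51378°, lat 164.44392°.
Field (20°×10°, letters A–R): 4.51378/20 → 0 → A, 164.44392/10 → 16 → Q; chars AQ.
Square (2°×1°, digits 0–9): 4.51378/2 → 2, 4.44392/1 → 4; chars 24.
Subsquare (5′×2.5′, letters a–x): 0.51378/0.0833333 → 6 → g, 0.44392/0.0416667 → 10 → k; chars gk.
Extended square (30″×15″, digits 0–9): 0.01378/0.00833333 → 1, 0.02725/0.00416667 → 6; chars 16.

AQ24gk16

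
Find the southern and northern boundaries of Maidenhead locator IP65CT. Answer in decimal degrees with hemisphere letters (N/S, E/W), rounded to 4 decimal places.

65.7917° N, 65.8333° N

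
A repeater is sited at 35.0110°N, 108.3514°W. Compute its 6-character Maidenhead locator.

Add 180° to longitude and 90° to latitude: 71.6486, 125.0110.
Field: lon ⌊71.6486/20⌋ = 3 → D; lat ⌊125.0110/10⌋ = 12 → M.
Square: lon ⌊11.6486/2⌋ = 5; lat ⌊5.0110/1⌋ = 5.
Subsquare: lon ⌊1.6486/0.0833333⌋ = 19 → t; lat ⌊0.0110/0.0416667⌋ = 0 → a.

DM55ta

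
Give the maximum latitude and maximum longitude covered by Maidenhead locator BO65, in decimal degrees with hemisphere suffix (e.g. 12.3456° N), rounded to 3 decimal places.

56.000° N, 146.000° W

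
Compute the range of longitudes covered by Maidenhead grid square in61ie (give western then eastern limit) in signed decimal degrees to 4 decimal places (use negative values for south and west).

-7.3333, -7.2500

Field I=8, N=13: +8·20° lon, +13·10° lat → SW at lon -20°, lat 40°.
Square 6, 1: +6·2° lon, +1·1° lat → SW at lon -8°, lat 41°.
Subsquare i=8, e=4: +8·0.0833333° lon, +4·0.0416667° lat → SW at lon -7.33333°, lat 41.1667°.
Cell spans 0.0833333° lon × 0.0416667° lat.
west -7.3333, east -7.2500.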